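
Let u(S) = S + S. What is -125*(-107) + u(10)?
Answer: 13395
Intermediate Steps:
u(S) = 2*S
-125*(-107) + u(10) = -125*(-107) + 2*10 = 13375 + 20 = 13395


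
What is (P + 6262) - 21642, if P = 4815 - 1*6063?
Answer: -16628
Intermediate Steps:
P = -1248 (P = 4815 - 6063 = -1248)
(P + 6262) - 21642 = (-1248 + 6262) - 21642 = 5014 - 21642 = -16628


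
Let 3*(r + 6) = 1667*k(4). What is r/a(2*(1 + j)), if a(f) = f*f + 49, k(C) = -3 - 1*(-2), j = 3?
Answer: -1685/339 ≈ -4.9705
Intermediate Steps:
k(C) = -1 (k(C) = -3 + 2 = -1)
r = -1685/3 (r = -6 + (1667*(-1))/3 = -6 + (⅓)*(-1667) = -6 - 1667/3 = -1685/3 ≈ -561.67)
a(f) = 49 + f² (a(f) = f² + 49 = 49 + f²)
r/a(2*(1 + j)) = -1685/(3*(49 + (2*(1 + 3))²)) = -1685/(3*(49 + (2*4)²)) = -1685/(3*(49 + 8²)) = -1685/(3*(49 + 64)) = -1685/3/113 = -1685/3*1/113 = -1685/339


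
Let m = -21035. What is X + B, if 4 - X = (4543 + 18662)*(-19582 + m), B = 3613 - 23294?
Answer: 942497808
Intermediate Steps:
B = -19681
X = 942517489 (X = 4 - (4543 + 18662)*(-19582 - 21035) = 4 - 23205*(-40617) = 4 - 1*(-942517485) = 4 + 942517485 = 942517489)
X + B = 942517489 - 19681 = 942497808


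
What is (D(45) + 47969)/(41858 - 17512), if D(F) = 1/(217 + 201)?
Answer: 20051043/10176628 ≈ 1.9703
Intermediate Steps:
D(F) = 1/418
(D(45) + 47969)/(41858 - 17512) = (1/418 + 47969)/(41858 - 17512) = (20051043/418)/24346 = (20051043/418)*(1/24346) = 20051043/10176628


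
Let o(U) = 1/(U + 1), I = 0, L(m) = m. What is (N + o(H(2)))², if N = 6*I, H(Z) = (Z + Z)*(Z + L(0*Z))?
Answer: 1/81 ≈ 0.012346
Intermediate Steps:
H(Z) = 2*Z² (H(Z) = (Z + Z)*(Z + 0*Z) = (2*Z)*(Z + 0) = (2*Z)*Z = 2*Z²)
o(U) = 1/(1 + U)
N = 0 (N = 6*0 = 0)
(N + o(H(2)))² = (0 + 1/(1 + 2*2²))² = (0 + 1/(1 + 2*4))² = (0 + 1/(1 + 8))² = (0 + 1/9)² = (0 + ⅑)² = (⅑)² = 1/81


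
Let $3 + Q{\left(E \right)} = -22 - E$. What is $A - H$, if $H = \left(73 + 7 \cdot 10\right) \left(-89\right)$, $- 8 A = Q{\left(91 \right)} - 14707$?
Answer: $\frac{116639}{8} \approx 14580.0$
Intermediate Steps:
$Q{\left(E \right)} = -25 - E$ ($Q{\left(E \right)} = -3 - \left(22 + E\right) = -25 - E$)
$A = \frac{14823}{8}$ ($A = - \frac{\left(-25 - 91\right) - 14707}{8} = - \frac{-116 - 14707}{8} = \left(- \frac{1}{8}\right) \left(-14823\right) = \frac{14823}{8} \approx 1852.9$)
$H = -12727$ ($H = \left(73 + 70\right) \left(-89\right) = 143 \left(-89\right) = -12727$)
$A - H = \frac{14823}{8} - -12727 = \frac{14823}{8} + 12727 = \frac{116639}{8}$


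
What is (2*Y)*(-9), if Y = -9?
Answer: 162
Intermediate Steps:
(2*Y)*(-9) = (2*(-9))*(-9) = -18*(-9) = 162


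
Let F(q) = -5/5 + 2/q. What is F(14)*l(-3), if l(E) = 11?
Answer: -66/7 ≈ -9.4286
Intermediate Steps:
F(q) = -1 + 2/q (F(q) = -5*⅕ + 2/q = -1 + 2/q)
F(14)*l(-3) = ((2 - 1*14)/14)*11 = ((2 - 14)/14)*11 = ((1/14)*(-12))*11 = -6/7*11 = -66/7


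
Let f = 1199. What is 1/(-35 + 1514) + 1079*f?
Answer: 1913413360/1479 ≈ 1.2937e+6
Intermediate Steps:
1/(-35 + 1514) + 1079*f = 1/(-35 + 1514) + 1079*1199 = 1/1479 + 1293721 = 1913413360/1479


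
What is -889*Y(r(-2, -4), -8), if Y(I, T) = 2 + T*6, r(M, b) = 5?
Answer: 40894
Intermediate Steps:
Y(I, T) = 2 + 6*T
-889*Y(r(-2, -4), -8) = -889*(2 + 6*(-8)) = -889*(2 - 48) = -889*(-46) = 40894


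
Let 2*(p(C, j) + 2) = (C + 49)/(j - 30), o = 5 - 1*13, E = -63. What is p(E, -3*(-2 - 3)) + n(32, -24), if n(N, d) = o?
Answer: -143/15 ≈ -9.5333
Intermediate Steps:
o = -8 (o = 5 - 13 = -8)
n(N, d) = -8
p(C, j) = -2 + (49 + C)/(2*(-30 + j)) (p(C, j) = -2 + ((C + 49)/(j - 30))/2 = -2 + ((49 + C)/(-30 + j))/2 = -2 + (49 + C)/(2*(-30 + j)))
p(E, -3*(-2 - 3)) + n(32, -24) = (169 - 63 - (-12)*(-2 - 3))/(2*(-30 - 3*(-2 - 3))) - 8 = (169 - 63 - (-12)*(-5))/(2*(-30 - 3*(-5))) - 8 = (169 - 63 - 4*15)/(2*(-30 + 15)) - 8 = (½)*(169 - 63 - 60)/(-15) - 8 = (½)*(-1/15)*46 - 8 = -23/15 - 8 = -143/15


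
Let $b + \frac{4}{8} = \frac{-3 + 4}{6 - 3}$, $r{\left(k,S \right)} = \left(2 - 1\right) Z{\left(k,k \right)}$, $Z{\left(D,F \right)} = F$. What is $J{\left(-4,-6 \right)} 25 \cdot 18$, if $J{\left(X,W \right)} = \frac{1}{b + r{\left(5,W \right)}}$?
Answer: $\frac{2700}{29} \approx 93.103$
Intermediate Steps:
$r{\left(k,S \right)} = k$ ($r{\left(k,S \right)} = \left(2 - 1\right) k = 1 k = k$)
$b = - \frac{1}{6}$ ($b = - \frac{1}{2} + \frac{-3 + 4}{6 - 3} = - \frac{1}{2} + 1 \cdot \frac{1}{3} = - \frac{1}{2} + \frac{1}{3} = - \frac{1}{6} \approx -0.16667$)
$J{\left(X,W \right)} = \frac{6}{29}$ ($J{\left(X,W \right)} = \frac{1}{- \frac{1}{6} + 5} = \frac{1}{\frac{29}{6}} = \frac{6}{29}$)
$J{\left(-4,-6 \right)} 25 \cdot 18 = \frac{6}{29} \cdot 25 \cdot 18 = \frac{150}{29} \cdot 18 = \frac{2700}{29}$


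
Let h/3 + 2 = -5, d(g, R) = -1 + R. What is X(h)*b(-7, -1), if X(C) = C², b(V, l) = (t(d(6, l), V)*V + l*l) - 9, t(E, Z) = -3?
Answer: 5733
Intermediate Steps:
h = -21 (h = -6 + 3*(-5) = -6 - 15 = -21)
b(V, l) = -9 + l² - 3*V (b(V, l) = (-3*V + l*l) - 9 = (-3*V + l²) - 9 = (l² - 3*V) - 9 = -9 + l² - 3*V)
X(h)*b(-7, -1) = (-21)²*(-9 + (-1)² - 3*(-7)) = 441*(-9 + 1 + 21) = 441*13 = 5733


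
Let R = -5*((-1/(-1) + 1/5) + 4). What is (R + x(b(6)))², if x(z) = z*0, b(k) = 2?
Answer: 676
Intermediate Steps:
x(z) = 0
R = -26 (R = -5*((-1*(-1) + 1*(⅕)) + 4) = -5*((1 + ⅕) + 4) = -5*(6/5 + 4) = -5*26/5 = -26)
(R + x(b(6)))² = (-26 + 0)² = (-26)² = 676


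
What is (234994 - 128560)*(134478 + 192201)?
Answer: 34769752686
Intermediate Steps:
(234994 - 128560)*(134478 + 192201) = 106434*326679 = 34769752686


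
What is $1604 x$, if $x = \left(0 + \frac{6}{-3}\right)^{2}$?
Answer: $6416$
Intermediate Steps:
$x = 4$ ($x = \left(0 + 6 \left(- \frac{1}{3}\right)\right)^{2} = \left(0 - 2\right)^{2} = \left(-2\right)^{2} = 4$)
$1604 x = 1604 \cdot 4 = 6416$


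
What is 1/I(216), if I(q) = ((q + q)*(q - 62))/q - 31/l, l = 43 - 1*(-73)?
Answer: 116/35697 ≈ 0.0032496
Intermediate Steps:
l = 116 (l = 43 + 73 = 116)
I(q) = -14415/116 + 2*q (I(q) = ((q + q)*(q - 62))/q - 31/116 = ((2*q)*(-62 + q))/q - 31*1/116 = (2*q*(-62 + q))/q - 31/116 = (-124 + 2*q) - 31/116 = -14415/116 + 2*q)
1/I(216) = 1/(-14415/116 + 2*216) = 1/(-14415/116 + 432) = 1/(35697/116) = 116/35697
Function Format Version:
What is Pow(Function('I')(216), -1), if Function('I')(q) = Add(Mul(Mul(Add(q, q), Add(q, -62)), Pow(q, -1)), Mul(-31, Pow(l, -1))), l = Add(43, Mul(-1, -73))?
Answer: Rational(116, 35697) ≈ 0.0032496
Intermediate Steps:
l = 116 (l = Add(43, 73) = 116)
Function('I')(q) = Add(Rational(-14415, 116), Mul(2, q)) (Function('I')(q) = Add(Mul(Mul(Add(q, q), Add(q, -62)), Pow(q, -1)), Mul(-31, Pow(116, -1))) = Add(Mul(Mul(Mul(2, q), Add(-62, q)), Pow(q, -1)), Mul(-31, Rational(1, 116))) = Add(Mul(Mul(2, q, Add(-62, q)), Pow(q, -1)), Rational(-31, 116)) = Add(Add(-124, Mul(2, q)), Rational(-31, 116)) = Add(Rational(-14415, 116), Mul(2, q)))
Pow(Function('I')(216), -1) = Pow(Add(Rational(-14415, 116), Mul(2, 216)), -1) = Pow(Add(Rational(-14415, 116), 432), -1) = Pow(Rational(35697, 116), -1) = Rational(116, 35697)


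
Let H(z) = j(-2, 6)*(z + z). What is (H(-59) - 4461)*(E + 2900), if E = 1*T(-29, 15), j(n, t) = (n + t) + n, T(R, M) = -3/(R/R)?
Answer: -13607209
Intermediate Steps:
T(R, M) = -3 (T(R, M) = -3/1 = -3*1 = -3)
j(n, t) = t + 2*n
H(z) = 4*z (H(z) = (6 + 2*(-2))*(z + z) = (6 - 4)*(2*z) = 2*(2*z) = 4*z)
E = -3 (E = 1*(-3) = -3)
(H(-59) - 4461)*(E + 2900) = (4*(-59) - 4461)*(-3 + 2900) = (-236 - 4461)*2897 = -4697*2897 = -13607209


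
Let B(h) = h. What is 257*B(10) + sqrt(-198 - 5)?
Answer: 2570 + I*sqrt(203) ≈ 2570.0 + 14.248*I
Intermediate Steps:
257*B(10) + sqrt(-198 - 5) = 257*10 + sqrt(-198 - 5) = 2570 + sqrt(-203) = 2570 + I*sqrt(203)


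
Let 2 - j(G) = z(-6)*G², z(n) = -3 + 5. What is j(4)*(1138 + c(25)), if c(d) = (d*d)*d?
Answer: -502890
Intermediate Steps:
z(n) = 2
j(G) = 2 - 2*G²
c(d) = d³ (c(d) = d²*d = d³)
j(4)*(1138 + c(25)) = (2 - 2*4²)*(1138 + 25³) = (2 - 2*16)*(1138 + 15625) = (2 - 32)*16763 = -30*16763 = -502890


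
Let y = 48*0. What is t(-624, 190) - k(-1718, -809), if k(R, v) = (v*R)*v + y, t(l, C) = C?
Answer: 1124398548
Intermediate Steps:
y = 0
k(R, v) = R*v**2 (k(R, v) = (v*R)*v + 0 = (R*v)*v + 0 = R*v**2 + 0 = R*v**2)
t(-624, 190) - k(-1718, -809) = 190 - (-1718)*(-809)**2 = 190 - (-1718)*654481 = 190 - 1*(-1124398358) = 190 + 1124398358 = 1124398548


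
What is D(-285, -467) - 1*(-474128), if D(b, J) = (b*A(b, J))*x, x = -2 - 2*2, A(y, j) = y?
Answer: -13222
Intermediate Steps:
x = -6 (x = -2 - 4 = -6)
D(b, J) = -6*b² (D(b, J) = (b*b)*(-6) = b²*(-6) = -6*b²)
D(-285, -467) - 1*(-474128) = -6*(-285)² - 1*(-474128) = -6*81225 + 474128 = -487350 + 474128 = -13222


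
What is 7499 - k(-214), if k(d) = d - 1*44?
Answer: 7757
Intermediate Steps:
k(d) = -44 + d (k(d) = d - 44 = -44 + d)
7499 - k(-214) = 7499 - (-44 - 214) = 7499 - 1*(-258) = 7499 + 258 = 7757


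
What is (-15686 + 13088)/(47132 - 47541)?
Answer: 2598/409 ≈ 6.3521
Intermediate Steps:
(-15686 + 13088)/(47132 - 47541) = -2598/(-409) = -2598*(-1/409) = 2598/409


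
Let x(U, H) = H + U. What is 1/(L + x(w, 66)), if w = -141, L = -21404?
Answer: -1/21479 ≈ -4.6557e-5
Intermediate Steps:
1/(L + x(w, 66)) = 1/(-21404 + (66 - 141)) = 1/(-21404 - 75) = 1/(-21479) = -1/21479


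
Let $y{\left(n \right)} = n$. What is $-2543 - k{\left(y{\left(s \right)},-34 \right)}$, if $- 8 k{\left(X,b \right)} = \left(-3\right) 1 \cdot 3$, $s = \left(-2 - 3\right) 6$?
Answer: $- \frac{20353}{8} \approx -2544.1$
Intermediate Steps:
$s = -30$ ($s = \left(-5\right) 6 = -30$)
$k{\left(X,b \right)} = \frac{9}{8}$ ($k{\left(X,b \right)} = - \frac{\left(-3\right) 1 \cdot 3}{8} = - \frac{\left(-3\right) 3}{8} = \left(- \frac{1}{8}\right) \left(-9\right) = \frac{9}{8}$)
$-2543 - k{\left(y{\left(s \right)},-34 \right)} = -2543 - \frac{9}{8} = - \frac{20353}{8}$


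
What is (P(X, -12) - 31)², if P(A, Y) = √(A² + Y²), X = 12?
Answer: 1249 - 744*√2 ≈ 196.83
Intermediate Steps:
(P(X, -12) - 31)² = (√(12² + (-12)²) - 31)² = (√(144 + 144) - 31)² = (√288 - 31)² = (12*√2 - 31)² = (-31 + 12*√2)²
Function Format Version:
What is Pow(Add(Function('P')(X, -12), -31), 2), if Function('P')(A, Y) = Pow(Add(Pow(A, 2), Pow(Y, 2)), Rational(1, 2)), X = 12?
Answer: Add(1249, Mul(-744, Pow(2, Rational(1, 2)))) ≈ 196.83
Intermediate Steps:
Pow(Add(Function('P')(X, -12), -31), 2) = Pow(Add(Pow(Add(Pow(12, 2), Pow(-12, 2)), Rational(1, 2)), -31), 2) = Pow(Add(Pow(Add(144, 144), Rational(1, 2)), -31), 2) = Pow(Add(Pow(288, Rational(1, 2)), -31), 2) = Pow(Add(Mul(12, Pow(2, Rational(1, 2))), -31), 2) = Pow(Add(-31, Mul(12, Pow(2, Rational(1, 2)))), 2)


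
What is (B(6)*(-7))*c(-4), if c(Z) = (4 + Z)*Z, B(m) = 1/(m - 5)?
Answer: 0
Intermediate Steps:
B(m) = 1/(-5 + m)
c(Z) = Z*(4 + Z)
(B(6)*(-7))*c(-4) = (-7/(-5 + 6))*(-4*(4 - 4)) = (-7/1)*(-4*0) = (1*(-7))*0 = -7*0 = 0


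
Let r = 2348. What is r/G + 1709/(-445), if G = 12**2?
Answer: 199691/16020 ≈ 12.465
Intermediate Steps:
G = 144
r/G + 1709/(-445) = 2348/144 + 1709/(-445) = 2348*(1/144) + 1709*(-1/445) = 587/36 - 1709/445 = 199691/16020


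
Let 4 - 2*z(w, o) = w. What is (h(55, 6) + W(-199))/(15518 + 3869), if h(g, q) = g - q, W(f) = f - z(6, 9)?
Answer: -149/19387 ≈ -0.0076856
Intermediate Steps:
z(w, o) = 2 - w/2
W(f) = 1 + f (W(f) = f - (2 - ½*6) = f - (2 - 3) = f - 1*(-1) = f + 1 = 1 + f)
(h(55, 6) + W(-199))/(15518 + 3869) = ((55 - 1*6) + (1 - 199))/(15518 + 3869) = ((55 - 6) - 198)/19387 = (49 - 198)*(1/19387) = -149*1/19387 = -149/19387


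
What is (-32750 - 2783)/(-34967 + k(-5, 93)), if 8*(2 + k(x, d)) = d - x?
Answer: 142132/139827 ≈ 1.0165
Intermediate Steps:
k(x, d) = -2 - x/8 + d/8 (k(x, d) = -2 + (d - x)/8 = -2 + (-x/8 + d/8) = -2 - x/8 + d/8)
(-32750 - 2783)/(-34967 + k(-5, 93)) = (-32750 - 2783)/(-34967 + (-2 - ⅛*(-5) + (⅛)*93)) = -35533/(-34967 + (-2 + 5/8 + 93/8)) = -35533/(-34967 + 41/4) = -35533/(-139827/4) = -35533*(-4/139827) = 142132/139827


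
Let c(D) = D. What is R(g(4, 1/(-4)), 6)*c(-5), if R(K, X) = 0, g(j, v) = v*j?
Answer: 0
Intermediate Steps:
g(j, v) = j*v
R(g(4, 1/(-4)), 6)*c(-5) = 0*(-5) = 0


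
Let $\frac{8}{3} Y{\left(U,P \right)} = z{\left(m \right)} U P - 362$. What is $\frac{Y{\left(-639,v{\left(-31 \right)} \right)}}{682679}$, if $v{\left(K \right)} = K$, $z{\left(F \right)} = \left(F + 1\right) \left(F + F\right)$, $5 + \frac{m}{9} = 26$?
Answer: $\frac{2134023027}{2730716} \approx 781.49$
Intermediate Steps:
$m = 189$ ($m = -45 + 9 \cdot 26 = -45 + 234 = 189$)
$z{\left(F \right)} = 2 F \left(1 + F\right)$ ($z{\left(F \right)} = \left(1 + F\right) 2 F = 2 F \left(1 + F\right)$)
$Y{\left(U,P \right)} = - \frac{543}{4} + \frac{53865 P U}{2}$ ($Y{\left(U,P \right)} = \frac{3 \left(2 \cdot 189 \left(1 + 189\right) U P - 362\right)}{8} = \frac{3 \left(2 \cdot 189 \cdot 190 U P - 362\right)}{8} = \frac{3 \left(71820 U P - 362\right)}{8} = \frac{3 \left(71820 P U - 362\right)}{8} = \frac{3 \left(-362 + 71820 P U\right)}{8} = - \frac{543}{4} + \frac{53865 P U}{2}$)
$\frac{Y{\left(-639,v{\left(-31 \right)} \right)}}{682679} = \frac{- \frac{543}{4} + \frac{53865}{2} \left(-31\right) \left(-639\right)}{682679} = \left(- \frac{543}{4} + \frac{1067011785}{2}\right) \frac{1}{682679} = \frac{2134023027}{4} \cdot \frac{1}{682679} = \frac{2134023027}{2730716}$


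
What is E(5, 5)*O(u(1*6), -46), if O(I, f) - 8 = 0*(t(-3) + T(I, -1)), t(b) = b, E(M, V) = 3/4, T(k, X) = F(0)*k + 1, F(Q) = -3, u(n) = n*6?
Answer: 6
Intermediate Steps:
u(n) = 6*n
T(k, X) = 1 - 3*k (T(k, X) = -3*k + 1 = 1 - 3*k)
E(M, V) = ¾ (E(M, V) = 3*(¼) = ¾)
O(I, f) = 8 (O(I, f) = 8 + 0*(-3 + (1 - 3*I)) = 8 + 0*(-2 - 3*I) = 8 + 0 = 8)
E(5, 5)*O(u(1*6), -46) = (¾)*8 = 6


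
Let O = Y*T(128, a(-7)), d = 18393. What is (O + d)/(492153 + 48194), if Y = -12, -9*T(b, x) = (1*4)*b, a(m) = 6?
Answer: 57227/1621041 ≈ 0.035303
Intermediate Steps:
T(b, x) = -4*b/9 (T(b, x) = -1*4*b/9 = -4*b/9)
O = 2048/3 (O = -(-16)*128/3 = -12*(-512/9) = 2048/3 ≈ 682.67)
(O + d)/(492153 + 48194) = (2048/3 + 18393)/(492153 + 48194) = (57227/3)/540347 = (57227/3)*(1/540347) = 57227/1621041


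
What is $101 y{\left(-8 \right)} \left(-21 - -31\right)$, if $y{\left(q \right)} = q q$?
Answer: $64640$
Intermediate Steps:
$y{\left(q \right)} = q^{2}$
$101 y{\left(-8 \right)} \left(-21 - -31\right) = 101 \left(-8\right)^{2} \left(-21 - -31\right) = 101 \cdot 64 \left(-21 + 31\right) = 6464 \cdot 10 = 64640$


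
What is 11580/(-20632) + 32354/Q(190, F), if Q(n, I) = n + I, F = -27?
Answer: 166410047/840754 ≈ 197.93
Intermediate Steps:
Q(n, I) = I + n
11580/(-20632) + 32354/Q(190, F) = 11580/(-20632) + 32354/(-27 + 190) = 11580*(-1/20632) + 32354/163 = -2895/5158 + 32354*(1/163) = -2895/5158 + 32354/163 = 166410047/840754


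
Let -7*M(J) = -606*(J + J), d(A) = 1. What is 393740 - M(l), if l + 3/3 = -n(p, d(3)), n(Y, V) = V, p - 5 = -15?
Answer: 2758604/7 ≈ 3.9409e+5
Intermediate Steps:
p = -10 (p = 5 - 15 = -10)
l = -2 (l = -1 - 1*1 = -1 - 1 = -2)
M(J) = 1212*J/7 (M(J) = -(-606)*(J + J)/7 = -(-606)*2*J/7 = -(-1212)*J/7 = 1212*J/7)
393740 - M(l) = 393740 - 1212*(-2)/7 = 393740 - 1*(-2424/7) = 393740 + 2424/7 = 2758604/7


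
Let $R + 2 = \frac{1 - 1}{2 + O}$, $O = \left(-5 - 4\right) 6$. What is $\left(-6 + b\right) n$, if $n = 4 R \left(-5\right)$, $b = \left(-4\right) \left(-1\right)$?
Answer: $-80$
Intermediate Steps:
$b = 4$
$O = -54$ ($O = \left(-9\right) 6 = -54$)
$R = -2$ ($R = -2 + \frac{1 - 1}{2 - 54} = -2 + \frac{0}{-52} = -2 + 0 \left(- \frac{1}{52}\right) = -2 + 0 = -2$)
$n = 40$ ($n = 4 \left(-2\right) \left(-5\right) = \left(-8\right) \left(-5\right) = 40$)
$\left(-6 + b\right) n = \left(-6 + 4\right) 40 = \left(-2\right) 40 = -80$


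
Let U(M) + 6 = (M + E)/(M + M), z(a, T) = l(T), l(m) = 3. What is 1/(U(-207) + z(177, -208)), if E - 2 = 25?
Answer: -23/59 ≈ -0.38983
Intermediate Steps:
E = 27 (E = 2 + 25 = 27)
z(a, T) = 3
U(M) = -6 + (27 + M)/(2*M) (U(M) = -6 + (M + 27)/(M + M) = -6 + (27 + M)/((2*M)) = -6 + (27 + M)*(1/(2*M)) = -6 + (27 + M)/(2*M))
1/(U(-207) + z(177, -208)) = 1/((1/2)*(27 - 11*(-207))/(-207) + 3) = 1/((1/2)*(-1/207)*(27 + 2277) + 3) = 1/((1/2)*(-1/207)*2304 + 3) = 1/(-128/23 + 3) = 1/(-59/23) = -23/59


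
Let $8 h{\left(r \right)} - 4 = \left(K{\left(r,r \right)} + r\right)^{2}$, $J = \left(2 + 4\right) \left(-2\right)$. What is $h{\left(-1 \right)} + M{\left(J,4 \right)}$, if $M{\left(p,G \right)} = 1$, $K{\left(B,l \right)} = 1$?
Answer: $\frac{3}{2} \approx 1.5$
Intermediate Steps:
$J = -12$ ($J = 6 \left(-2\right) = -12$)
$h{\left(r \right)} = \frac{1}{2} + \frac{\left(1 + r\right)^{2}}{8}$
$h{\left(-1 \right)} + M{\left(J,4 \right)} = \left(\frac{1}{2} + \frac{\left(1 - 1\right)^{2}}{8}\right) + 1 = \left(\frac{1}{2} + \frac{0^{2}}{8}\right) + 1 = \left(\frac{1}{2} + \frac{1}{8} \cdot 0\right) + 1 = \left(\frac{1}{2} + 0\right) + 1 = \frac{1}{2} + 1 = \frac{3}{2}$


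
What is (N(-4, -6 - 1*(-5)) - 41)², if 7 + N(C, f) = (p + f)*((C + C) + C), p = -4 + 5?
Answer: 2304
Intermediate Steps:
p = 1
N(C, f) = -7 + 3*C*(1 + f) (N(C, f) = -7 + (1 + f)*((C + C) + C) = -7 + (1 + f)*(2*C + C) = -7 + (1 + f)*(3*C) = -7 + 3*C*(1 + f))
(N(-4, -6 - 1*(-5)) - 41)² = ((-7 + 3*(-4) + 3*(-4)*(-6 - 1*(-5))) - 41)² = ((-7 - 12 + 3*(-4)*(-6 + 5)) - 41)² = ((-7 - 12 + 3*(-4)*(-1)) - 41)² = ((-7 - 12 + 12) - 41)² = (-7 - 41)² = (-48)² = 2304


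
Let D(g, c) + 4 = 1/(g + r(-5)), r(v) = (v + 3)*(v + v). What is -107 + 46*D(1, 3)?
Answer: -6065/21 ≈ -288.81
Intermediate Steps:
r(v) = 2*v*(3 + v) (r(v) = (3 + v)*(2*v) = 2*v*(3 + v))
D(g, c) = -4 + 1/(20 + g) (D(g, c) = -4 + 1/(g + 2*(-5)*(3 - 5)) = -4 + 1/(g + 2*(-5)*(-2)) = -4 + 1/(g + 20) = -4 + 1/(20 + g))
-107 + 46*D(1, 3) = -107 + 46*((-79 - 4*1)/(20 + 1)) = -107 + 46*((-79 - 4)/21) = -107 + 46*((1/21)*(-83)) = -107 + 46*(-83/21) = -107 - 3818/21 = -6065/21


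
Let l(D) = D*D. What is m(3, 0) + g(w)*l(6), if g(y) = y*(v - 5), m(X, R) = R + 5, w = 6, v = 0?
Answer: -1075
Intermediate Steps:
m(X, R) = 5 + R
g(y) = -5*y (g(y) = y*(0 - 5) = y*(-5) = -5*y)
l(D) = D²
m(3, 0) + g(w)*l(6) = (5 + 0) - 5*6*6² = 5 - 30*36 = 5 - 1080 = -1075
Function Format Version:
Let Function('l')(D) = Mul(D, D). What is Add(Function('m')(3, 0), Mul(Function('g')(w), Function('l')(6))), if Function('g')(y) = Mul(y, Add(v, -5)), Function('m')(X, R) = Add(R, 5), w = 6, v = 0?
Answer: -1075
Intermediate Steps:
Function('m')(X, R) = Add(5, R)
Function('g')(y) = Mul(-5, y) (Function('g')(y) = Mul(y, Add(0, -5)) = Mul(y, -5) = Mul(-5, y))
Function('l')(D) = Pow(D, 2)
Add(Function('m')(3, 0), Mul(Function('g')(w), Function('l')(6))) = Add(Add(5, 0), Mul(Mul(-5, 6), Pow(6, 2))) = Add(5, Mul(-30, 36)) = Add(5, -1080) = -1075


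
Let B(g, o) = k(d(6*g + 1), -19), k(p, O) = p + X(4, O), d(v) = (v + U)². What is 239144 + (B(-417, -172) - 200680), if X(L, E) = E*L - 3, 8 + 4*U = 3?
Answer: 100794241/16 ≈ 6.2996e+6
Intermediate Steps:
U = -5/4 (U = -2 + (¼)*3 = -2 + ¾ = -5/4 ≈ -1.2500)
X(L, E) = -3 + E*L
d(v) = (-5/4 + v)² (d(v) = (v - 5/4)² = (-5/4 + v)²)
k(p, O) = -3 + p + 4*O (k(p, O) = p + (-3 + O*4) = p + (-3 + 4*O) = -3 + p + 4*O)
B(g, o) = -79 + (-1 + 24*g)²/16 (B(g, o) = -3 + (-5 + 4*(6*g + 1))²/16 + 4*(-19) = -3 + (-5 + 4*(1 + 6*g))²/16 - 76 = -3 + (-5 + (4 + 24*g))²/16 - 76 = -3 + (-1 + 24*g)²/16 - 76 = -79 + (-1 + 24*g)²/16)
239144 + (B(-417, -172) - 200680) = 239144 + ((-79 + (-1 + 24*(-417))²/16) - 200680) = 239144 + ((-79 + (-1 - 10008)²/16) - 200680) = 239144 + ((-79 + (1/16)*(-10009)²) - 200680) = 239144 + ((-79 + (1/16)*100180081) - 200680) = 239144 + ((-79 + 100180081/16) - 200680) = 239144 + (100178817/16 - 200680) = 239144 + 96967937/16 = 100794241/16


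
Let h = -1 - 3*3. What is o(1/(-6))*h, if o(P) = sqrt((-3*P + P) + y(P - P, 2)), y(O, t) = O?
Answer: -10*sqrt(3)/3 ≈ -5.7735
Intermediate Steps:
h = -10 (h = -1 - 9 = -10)
o(P) = sqrt(2)*sqrt(-P) (o(P) = sqrt((-3*P + P) + (P - P)) = sqrt(-2*P + 0) = sqrt(-2*P) = sqrt(2)*sqrt(-P))
o(1/(-6))*h = (sqrt(2)*sqrt(-1/(-6)))*(-10) = (sqrt(2)*sqrt(-(-1)/6))*(-10) = (sqrt(2)*sqrt(-1*(-1/6)))*(-10) = (sqrt(2)*sqrt(1/6))*(-10) = (sqrt(2)*(sqrt(6)/6))*(-10) = (sqrt(3)/3)*(-10) = -10*sqrt(3)/3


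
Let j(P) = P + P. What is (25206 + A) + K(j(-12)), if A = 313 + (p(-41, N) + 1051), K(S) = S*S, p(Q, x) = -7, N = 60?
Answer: 27139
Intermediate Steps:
j(P) = 2*P
K(S) = S²
A = 1357 (A = 313 + (-7 + 1051) = 313 + 1044 = 1357)
(25206 + A) + K(j(-12)) = (25206 + 1357) + (2*(-12))² = 26563 + (-24)² = 26563 + 576 = 27139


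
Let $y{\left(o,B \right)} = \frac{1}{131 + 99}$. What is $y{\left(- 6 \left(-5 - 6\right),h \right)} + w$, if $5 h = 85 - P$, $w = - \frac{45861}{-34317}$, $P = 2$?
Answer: $\frac{3527449}{2630970} \approx 1.3407$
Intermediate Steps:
$w = \frac{15287}{11439}$ ($w = \left(-45861\right) \left(- \frac{1}{34317}\right) = \frac{15287}{11439} \approx 1.3364$)
$h = \frac{83}{5}$ ($h = \frac{85 - 2}{5} = \frac{1}{5} \cdot 83 = \frac{83}{5} \approx 16.6$)
$y{\left(o,B \right)} = \frac{1}{230}$
$y{\left(- 6 \left(-5 - 6\right),h \right)} + w = \frac{1}{230} + \frac{15287}{11439} = \frac{3527449}{2630970}$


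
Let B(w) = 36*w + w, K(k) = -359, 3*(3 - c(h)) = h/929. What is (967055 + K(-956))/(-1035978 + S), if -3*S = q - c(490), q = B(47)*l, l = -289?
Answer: -4041272628/3630569405 ≈ -1.1131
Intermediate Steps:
c(h) = 3 - h/2787 (c(h) = 3 - h/(3*929) = 3 - h/2787)
B(w) = 37*w
q = -502571 (q = (37*47)*(-289) = 1739*(-289) = -502571)
S = 1400673248/8361 (S = -(-502571 - (3 - 1/2787*490))/3 = -(-502571 - (3 - 490/2787))/3 = -(-502571 - 1*7871/2787)/3 = -(-502571 - 7871/2787)/3 = -⅓*(-1400673248/2787) = 1400673248/8361 ≈ 1.6752e+5)
(967055 + K(-956))/(-1035978 + S) = (967055 - 359)/(-1035978 + 1400673248/8361) = 966696/(-7261138810/8361) = 966696*(-8361/7261138810) = -4041272628/3630569405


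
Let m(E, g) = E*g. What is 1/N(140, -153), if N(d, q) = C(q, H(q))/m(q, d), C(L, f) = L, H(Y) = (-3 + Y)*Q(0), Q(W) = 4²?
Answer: 140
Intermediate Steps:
Q(W) = 16
H(Y) = -48 + 16*Y (H(Y) = (-3 + Y)*16 = -48 + 16*Y)
N(d, q) = 1/d (N(d, q) = q/((q*d)) = q/((d*q)) = q*(1/(d*q)) = 1/d)
1/N(140, -153) = 1/(1/140) = 140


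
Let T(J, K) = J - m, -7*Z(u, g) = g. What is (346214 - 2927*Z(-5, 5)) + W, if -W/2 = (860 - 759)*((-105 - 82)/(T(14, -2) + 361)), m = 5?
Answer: 451186814/1295 ≈ 3.4841e+5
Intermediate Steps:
Z(u, g) = -g/7
T(J, K) = -5 + J (T(J, K) = J - 1*5 = J - 5 = -5 + J)
W = 18887/185 (W = -2*(860 - 759)*(-105 - 82)/((-5 + 14) + 361) = -202*(-187/(9 + 361)) = -202*(-187/370) = -202*(-187*1/370) = -202*(-187)/370 = -2*(-18887/370) = 18887/185 ≈ 102.09)
(346214 - 2927*Z(-5, 5)) + W = (346214 - (-2927)*5/7) + 18887/185 = (346214 - 2927*(-5/7)) + 18887/185 = (346214 + 14635/7) + 18887/185 = 2438133/7 + 18887/185 = 451186814/1295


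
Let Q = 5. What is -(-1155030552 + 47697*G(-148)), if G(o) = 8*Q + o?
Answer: 1160181828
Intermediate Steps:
G(o) = 40 + o (G(o) = 8*5 + o = 40 + o)
-(-1155030552 + 47697*G(-148)) = -47697/(1/(-24216 + (40 - 148))) = -47697/(1/(-24216 - 108)) = -47697/(1/(-24324)) = -47697/(-1/24324) = -47697*(-24324) = 1160181828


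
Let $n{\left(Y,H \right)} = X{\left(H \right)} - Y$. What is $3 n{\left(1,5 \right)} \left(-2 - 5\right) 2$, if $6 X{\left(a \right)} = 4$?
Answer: $14$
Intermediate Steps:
$X{\left(a \right)} = \frac{2}{3}$ ($X{\left(a \right)} = \frac{1}{6} \cdot 4 = \frac{2}{3}$)
$n{\left(Y,H \right)} = \frac{2}{3} - Y$
$3 n{\left(1,5 \right)} \left(-2 - 5\right) 2 = 3 \left(\frac{2}{3} - 1\right) \left(-2 - 5\right) 2 = 3 \left(\frac{2}{3} - 1\right) \left(-7\right) 2 = 3 \left(- \frac{1}{3}\right) \left(-7\right) 2 = \left(-1\right) \left(-7\right) 2 = 7 \cdot 2 = 14$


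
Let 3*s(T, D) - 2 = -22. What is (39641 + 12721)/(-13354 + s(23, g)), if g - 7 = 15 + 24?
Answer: -78543/20041 ≈ -3.9191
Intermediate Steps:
g = 46 (g = 7 + (15 + 24) = 7 + 39 = 46)
s(T, D) = -20/3 (s(T, D) = 2/3 + (1/3)*(-22) = 2/3 - 22/3 = -20/3)
(39641 + 12721)/(-13354 + s(23, g)) = (39641 + 12721)/(-13354 - 20/3) = 52362/(-40082/3) = 52362*(-3/40082) = -78543/20041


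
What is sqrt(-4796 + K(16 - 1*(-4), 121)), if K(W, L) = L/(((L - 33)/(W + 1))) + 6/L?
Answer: I*sqrt(9229058)/44 ≈ 69.044*I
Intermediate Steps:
K(W, L) = 6/L + L*(1 + W)/(-33 + L) (K(W, L) = L/(((-33 + L)/(1 + W))) + 6/L = L*((1 + W)/(-33 + L)) + 6/L = L*(1 + W)/(-33 + L) + 6/L = 6/L + L*(1 + W)/(-33 + L))
sqrt(-4796 + K(16 - 1*(-4), 121)) = sqrt(-4796 + (-198 + 121**2 + 6*121 + (16 - 1*(-4))*121**2)/(121*(-33 + 121))) = sqrt(-4796 + (1/121)*(-198 + 14641 + 726 + (16 + 4)*14641)/88) = sqrt(-4796 + (1/121)*(1/88)*(-198 + 14641 + 726 + 20*14641)) = sqrt(-4796 + (1/121)*(1/88)*(-198 + 14641 + 726 + 292820)) = sqrt(-4796 + (1/121)*(1/88)*307989) = sqrt(-4796 + 27999/968) = sqrt(-4614529/968) = I*sqrt(9229058)/44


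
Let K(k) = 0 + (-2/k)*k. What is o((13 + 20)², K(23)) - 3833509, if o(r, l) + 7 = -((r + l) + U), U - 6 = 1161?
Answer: -3835770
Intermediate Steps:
U = 1167 (U = 6 + 1161 = 1167)
K(k) = -2 (K(k) = 0 - 2 = -2)
o(r, l) = -1174 - l - r (o(r, l) = -7 - ((r + l) + 1167) = -7 - ((l + r) + 1167) = -7 - (1167 + l + r) = -7 + (-1167 - l - r) = -1174 - l - r)
o((13 + 20)², K(23)) - 3833509 = (-1174 - 1*(-2) - (13 + 20)²) - 3833509 = (-1174 + 2 - 1*33²) - 3833509 = (-1174 + 2 - 1*1089) - 3833509 = (-1174 + 2 - 1089) - 3833509 = -2261 - 3833509 = -3835770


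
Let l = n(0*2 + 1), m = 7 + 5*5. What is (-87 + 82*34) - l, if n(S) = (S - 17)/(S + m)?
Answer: 89149/33 ≈ 2701.5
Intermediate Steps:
m = 32 (m = 7 + 25 = 32)
n(S) = (-17 + S)/(32 + S) (n(S) = (S - 17)/(S + 32) = (-17 + S)/(32 + S))
l = -16/33 (l = (-17 + (0*2 + 1))/(32 + (0*2 + 1)) = (-17 + (0 + 1))/(32 + (0 + 1)) = (-17 + 1)/(32 + 1) = -16/33 ≈ -0.48485)
(-87 + 82*34) - l = (-87 + 82*34) - 1*(-16/33) = (-87 + 2788) + 16/33 = 2701 + 16/33 = 89149/33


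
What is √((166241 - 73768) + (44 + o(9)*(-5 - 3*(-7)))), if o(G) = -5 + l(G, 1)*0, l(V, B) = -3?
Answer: √92437 ≈ 304.03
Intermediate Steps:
o(G) = -5 (o(G) = -5 - 3*0 = -5 + 0 = -5)
√((166241 - 73768) + (44 + o(9)*(-5 - 3*(-7)))) = √((166241 - 73768) + (44 - 5*(-5 - 3*(-7)))) = √(92473 + (44 - 5*(-5 + 21))) = √(92473 + (44 - 5*16)) = √(92473 + (44 - 80)) = √(92473 - 36) = √92437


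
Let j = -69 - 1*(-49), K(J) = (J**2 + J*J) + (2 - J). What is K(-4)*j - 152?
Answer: -912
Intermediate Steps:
K(J) = 2 - J + 2*J**2 (K(J) = (J**2 + J**2) + (2 - J) = 2*J**2 + (2 - J) = 2 - J + 2*J**2)
j = -20 (j = -69 + 49 = -20)
K(-4)*j - 152 = (2 - 1*(-4) + 2*(-4)**2)*(-20) - 152 = (2 + 4 + 2*16)*(-20) - 152 = (2 + 4 + 32)*(-20) - 152 = 38*(-20) - 152 = -760 - 152 = -912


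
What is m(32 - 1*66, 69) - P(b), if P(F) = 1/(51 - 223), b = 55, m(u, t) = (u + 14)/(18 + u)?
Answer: 54/43 ≈ 1.2558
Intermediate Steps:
m(u, t) = (14 + u)/(18 + u)
P(F) = -1/172 (P(F) = 1/(-172) = -1/172)
m(32 - 1*66, 69) - P(b) = (14 + (32 - 1*66))/(18 + (32 - 1*66)) - 1*(-1/172) = (14 + (32 - 66))/(18 + (32 - 66)) + 1/172 = (14 - 34)/(18 - 34) + 1/172 = -20/(-16) + 1/172 = -1/16*(-20) + 1/172 = 5/4 + 1/172 = 54/43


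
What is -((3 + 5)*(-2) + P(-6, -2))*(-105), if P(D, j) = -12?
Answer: -2940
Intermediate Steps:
-((3 + 5)*(-2) + P(-6, -2))*(-105) = -((3 + 5)*(-2) - 12)*(-105) = -(8*(-2) - 12)*(-105) = -(-16 - 12)*(-105) = -(-28)*(-105) = -1*2940 = -2940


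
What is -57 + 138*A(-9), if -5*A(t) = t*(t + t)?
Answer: -22641/5 ≈ -4528.2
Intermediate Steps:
A(t) = -2*t²/5 (A(t) = -t*(t + t)/5 = -t*2*t/5 = -2*t²/5)
-57 + 138*A(-9) = -57 + 138*(-⅖*(-9)²) = -57 + 138*(-⅖*81) = -57 + 138*(-162/5) = -57 - 22356/5 = -22641/5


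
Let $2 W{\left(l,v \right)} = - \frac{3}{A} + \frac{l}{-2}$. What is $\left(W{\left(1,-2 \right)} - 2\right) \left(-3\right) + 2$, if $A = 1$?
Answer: $\frac{53}{4} \approx 13.25$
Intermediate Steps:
$W{\left(l,v \right)} = - \frac{3}{2} - \frac{l}{4}$ ($W{\left(l,v \right)} = \frac{- \frac{3}{1} + \frac{l}{-2}}{2} = \frac{\left(-3\right) 1 + l \left(- \frac{1}{2}\right)}{2} = \frac{-3 - \frac{l}{2}}{2} = - \frac{3}{2} - \frac{l}{4}$)
$\left(W{\left(1,-2 \right)} - 2\right) \left(-3\right) + 2 = \left(\left(- \frac{3}{2} - \frac{1}{4}\right) - 2\right) \left(-3\right) + 2 = \left(- \frac{7}{4} - 2\right) \left(-3\right) + 2 = \left(- \frac{15}{4}\right) \left(-3\right) + 2 = \frac{45}{4} + 2 = \frac{53}{4}$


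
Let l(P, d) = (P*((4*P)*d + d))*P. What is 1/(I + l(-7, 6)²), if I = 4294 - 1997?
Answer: 1/63014141 ≈ 1.5869e-8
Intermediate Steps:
I = 2297
l(P, d) = P²*(d + 4*P*d) (l(P, d) = (P*(4*P*d + d))*P = (P*(d + 4*P*d))*P = P²*(d + 4*P*d))
1/(I + l(-7, 6)²) = 1/(2297 + (6*(-7)²*(1 + 4*(-7)))²) = 1/(2297 + (6*49*(1 - 28))²) = 1/(2297 + (6*49*(-27))²) = 1/(2297 + (-7938)²) = 1/(2297 + 63011844) = 1/63014141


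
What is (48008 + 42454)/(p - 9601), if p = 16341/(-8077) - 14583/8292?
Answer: -2019548590536/214425102449 ≈ -9.4184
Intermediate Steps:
p = -84428821/22324828 (p = 16341*(-1/8077) - 14583*1/8292 = -16341/8077 - 4861/2764 = -84428821/22324828 ≈ -3.7818)
(48008 + 42454)/(p - 9601) = (48008 + 42454)/(-84428821/22324828 - 9601) = 90462/(-214425102449/22324828) = 90462*(-22324828/214425102449) = -2019548590536/214425102449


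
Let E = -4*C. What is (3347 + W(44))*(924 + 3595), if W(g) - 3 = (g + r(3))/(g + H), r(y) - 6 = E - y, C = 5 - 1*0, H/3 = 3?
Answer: 802470463/53 ≈ 1.5141e+7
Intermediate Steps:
H = 9 (H = 3*3 = 9)
C = 5 (C = 5 + 0 = 5)
E = -20 (E = -4*5 = -20)
r(y) = -14 - y (r(y) = 6 + (-20 - y) = -14 - y)
W(g) = 3 + (-17 + g)/(9 + g) (W(g) = 3 + (g + (-14 - 1*3))/(g + 9) = 3 + (g + (-14 - 3))/(9 + g) = 3 + (g - 17)/(9 + g) = 3 + (-17 + g)/(9 + g))
(3347 + W(44))*(924 + 3595) = (3347 + 2*(5 + 2*44)/(9 + 44))*(924 + 3595) = (3347 + 2*(5 + 88)/53)*4519 = (3347 + 2*(1/53)*93)*4519 = (3347 + 186/53)*4519 = (177577/53)*4519 = 802470463/53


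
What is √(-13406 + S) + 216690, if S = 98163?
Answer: 216690 + √84757 ≈ 2.1698e+5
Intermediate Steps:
√(-13406 + S) + 216690 = √(-13406 + 98163) + 216690 = √84757 + 216690 = 216690 + √84757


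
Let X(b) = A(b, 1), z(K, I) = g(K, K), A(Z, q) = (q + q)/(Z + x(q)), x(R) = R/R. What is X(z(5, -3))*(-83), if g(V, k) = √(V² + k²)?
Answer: 166/49 - 830*√2/49 ≈ -20.567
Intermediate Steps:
x(R) = 1
A(Z, q) = 2*q/(1 + Z) (A(Z, q) = (q + q)/(Z + 1) = (2*q)/(1 + Z) = 2*q/(1 + Z))
z(K, I) = √2*√(K²) (z(K, I) = √(K² + K²) = √(2*K²) = √2*√(K²))
X(b) = 2/(1 + b) (X(b) = 2*1/(1 + b) = 2/(1 + b))
X(z(5, -3))*(-83) = (2/(1 + √2*√(5²)))*(-83) = (2/(1 + √2*√25))*(-83) = (2/(1 + √2*5))*(-83) = (2/(1 + 5*√2))*(-83) = -166/(1 + 5*√2)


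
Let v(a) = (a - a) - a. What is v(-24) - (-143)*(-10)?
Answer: -1406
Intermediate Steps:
v(a) = -a (v(a) = 0 - a = -a)
v(-24) - (-143)*(-10) = -1*(-24) - (-143)*(-10) = 24 - 1*1430 = 24 - 1430 = -1406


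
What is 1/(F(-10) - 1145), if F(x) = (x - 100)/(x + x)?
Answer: -2/2279 ≈ -0.00087758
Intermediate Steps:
F(x) = (-100 + x)/(2*x) (F(x) = (-100 + x)/((2*x)) = (-100 + x)*(1/(2*x)) = (-100 + x)/(2*x))
1/(F(-10) - 1145) = 1/((½)*(-100 - 10)/(-10) - 1145) = 1/((½)*(-⅒)*(-110) - 1145) = 1/(11/2 - 1145) = 1/(-2279/2) = -2/2279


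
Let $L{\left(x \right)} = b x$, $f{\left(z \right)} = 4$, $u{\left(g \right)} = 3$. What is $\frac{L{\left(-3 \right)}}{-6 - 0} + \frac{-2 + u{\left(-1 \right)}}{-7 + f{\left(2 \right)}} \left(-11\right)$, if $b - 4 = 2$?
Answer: $\frac{20}{3} \approx 6.6667$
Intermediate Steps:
$b = 6$ ($b = 4 + 2 = 6$)
$L{\left(x \right)} = 6 x$
$\frac{L{\left(-3 \right)}}{-6 - 0} + \frac{-2 + u{\left(-1 \right)}}{-7 + f{\left(2 \right)}} \left(-11\right) = \frac{6 \left(-3\right)}{-6 - 0} + \frac{-2 + 3}{-7 + 4} \left(-11\right) = - \frac{18}{-6 + 0} + 1 \frac{1}{-3} \left(-11\right) = - \frac{18}{-6} + 1 \left(- \frac{1}{3}\right) \left(-11\right) = \left(-18\right) \left(- \frac{1}{6}\right) - - \frac{11}{3} = 3 + \frac{11}{3} = \frac{20}{3}$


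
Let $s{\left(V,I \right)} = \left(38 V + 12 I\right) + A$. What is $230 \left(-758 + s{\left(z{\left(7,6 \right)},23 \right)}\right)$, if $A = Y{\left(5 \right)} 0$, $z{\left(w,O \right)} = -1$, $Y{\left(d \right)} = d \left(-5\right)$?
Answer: $-119600$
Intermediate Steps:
$Y{\left(d \right)} = - 5 d$
$A = 0$ ($A = \left(-5\right) 5 \cdot 0 = \left(-25\right) 0 = 0$)
$s{\left(V,I \right)} = 12 I + 38 V$ ($s{\left(V,I \right)} = \left(38 V + 12 I\right) + 0 = \left(12 I + 38 V\right) + 0 = 12 I + 38 V$)
$230 \left(-758 + s{\left(z{\left(7,6 \right)},23 \right)}\right) = 230 \left(-758 + \left(12 \cdot 23 + 38 \left(-1\right)\right)\right) = 230 \left(-758 + \left(276 - 38\right)\right) = 230 \left(-758 + 238\right) = 230 \left(-520\right) = -119600$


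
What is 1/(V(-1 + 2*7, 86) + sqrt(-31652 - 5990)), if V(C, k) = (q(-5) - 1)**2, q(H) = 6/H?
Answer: 275/2140081 - 625*I*sqrt(37642)/23540891 ≈ 0.0001285 - 0.005151*I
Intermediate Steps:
V(C, k) = 121/25 (V(C, k) = (6/(-5) - 1)**2 = (6*(-1/5) - 1)**2 = (-6/5 - 1)**2 = (-11/5)**2 = 121/25)
1/(V(-1 + 2*7, 86) + sqrt(-31652 - 5990)) = 1/(121/25 + sqrt(-31652 - 5990)) = 1/(121/25 + sqrt(-37642)) = 1/(121/25 + I*sqrt(37642))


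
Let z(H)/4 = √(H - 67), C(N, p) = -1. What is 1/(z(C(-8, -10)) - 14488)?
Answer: -1811/26237904 - I*√17/26237904 ≈ -6.9022e-5 - 1.5714e-7*I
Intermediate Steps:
z(H) = 4*√(-67 + H) (z(H) = 4*√(H - 67) = 4*√(-67 + H))
1/(z(C(-8, -10)) - 14488) = 1/(4*√(-67 - 1) - 14488) = 1/(4*√(-68) - 14488) = 1/(4*(2*I*√17) - 14488) = 1/(8*I*√17 - 14488) = 1/(-14488 + 8*I*√17)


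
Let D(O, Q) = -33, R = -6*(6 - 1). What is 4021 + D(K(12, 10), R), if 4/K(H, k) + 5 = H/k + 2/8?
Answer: 3988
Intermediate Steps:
K(H, k) = 4/(-19/4 + H/k) (K(H, k) = 4/(-5 + (H/k + 2/8)) = 4/(-5 + (H/k + 2*(⅛))) = 4/(-5 + (H/k + ¼)) = 4/(-5 + (¼ + H/k)) = 4/(-19/4 + H/k))
R = -30 (R = -6*5 = -30)
4021 + D(K(12, 10), R) = 4021 - 33 = 3988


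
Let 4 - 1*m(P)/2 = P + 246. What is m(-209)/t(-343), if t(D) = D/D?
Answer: -66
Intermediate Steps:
t(D) = 1
m(P) = -484 - 2*P (m(P) = 8 - 2*(P + 246) = 8 - 2*(246 + P) = 8 + (-492 - 2*P) = -484 - 2*P)
m(-209)/t(-343) = (-484 - 2*(-209))/1 = (-484 + 418)*1 = -66*1 = -66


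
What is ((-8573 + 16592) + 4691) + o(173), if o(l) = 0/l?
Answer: 12710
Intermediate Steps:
o(l) = 0
((-8573 + 16592) + 4691) + o(173) = ((-8573 + 16592) + 4691) + 0 = (8019 + 4691) + 0 = 12710 + 0 = 12710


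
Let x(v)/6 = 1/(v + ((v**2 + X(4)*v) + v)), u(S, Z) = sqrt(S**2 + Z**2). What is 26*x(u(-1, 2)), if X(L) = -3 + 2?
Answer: 39 - 39*sqrt(5)/5 ≈ 21.559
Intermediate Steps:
X(L) = -1
x(v) = 6/(v + v**2) (x(v) = 6/(v + ((v**2 - v) + v)) = 6/(v + v**2))
26*x(u(-1, 2)) = 26*(6/((sqrt((-1)**2 + 2**2))*(1 + sqrt((-1)**2 + 2**2)))) = 26*(6/((sqrt(1 + 4))*(1 + sqrt(1 + 4)))) = 26*(6/((sqrt(5))*(1 + sqrt(5)))) = 26*(6*(sqrt(5)/5)/(1 + sqrt(5))) = 26*(6*sqrt(5)/(5*(1 + sqrt(5)))) = 156*sqrt(5)/(5*(1 + sqrt(5)))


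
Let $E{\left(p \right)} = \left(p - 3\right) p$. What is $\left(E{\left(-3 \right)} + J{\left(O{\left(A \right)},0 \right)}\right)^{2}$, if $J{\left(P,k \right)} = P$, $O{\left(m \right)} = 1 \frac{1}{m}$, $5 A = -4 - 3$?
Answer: $\frac{14641}{49} \approx 298.8$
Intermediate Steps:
$A = - \frac{7}{5}$ ($A = \frac{-4 - 3}{5} = \frac{1}{5} \left(-7\right) = - \frac{7}{5} \approx -1.4$)
$O{\left(m \right)} = \frac{1}{m}$
$E{\left(p \right)} = p \left(-3 + p\right)$ ($E{\left(p \right)} = \left(-3 + p\right) p = p \left(-3 + p\right)$)
$\left(E{\left(-3 \right)} + J{\left(O{\left(A \right)},0 \right)}\right)^{2} = \left(- 3 \left(-3 - 3\right) + \frac{1}{- \frac{7}{5}}\right)^{2} = \left(\left(-3\right) \left(-6\right) - \frac{5}{7}\right)^{2} = \left(18 - \frac{5}{7}\right)^{2} = \left(\frac{121}{7}\right)^{2} = \frac{14641}{49}$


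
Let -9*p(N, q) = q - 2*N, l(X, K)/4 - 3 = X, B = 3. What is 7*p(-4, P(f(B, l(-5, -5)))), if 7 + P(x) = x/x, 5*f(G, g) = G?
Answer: -14/9 ≈ -1.5556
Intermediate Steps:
l(X, K) = 12 + 4*X
f(G, g) = G/5
P(x) = -6 (P(x) = -7 + x/x = -7 + 1 = -6)
p(N, q) = -q/9 + 2*N/9 (p(N, q) = -(q - 2*N)/9 = -q/9 + 2*N/9)
7*p(-4, P(f(B, l(-5, -5)))) = 7*(-⅑*(-6) + (2/9)*(-4)) = 7*(⅔ - 8/9) = 7*(-2/9) = -14/9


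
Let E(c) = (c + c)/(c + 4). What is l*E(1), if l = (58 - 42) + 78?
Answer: 188/5 ≈ 37.600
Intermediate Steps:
E(c) = 2*c/(4 + c) (E(c) = (2*c)/(4 + c) = 2*c/(4 + c))
l = 94 (l = 16 + 78 = 94)
l*E(1) = 94*(2*1/(4 + 1)) = 94*(2*1/5) = 94*(2*1*(⅕)) = 94*(⅖) = 188/5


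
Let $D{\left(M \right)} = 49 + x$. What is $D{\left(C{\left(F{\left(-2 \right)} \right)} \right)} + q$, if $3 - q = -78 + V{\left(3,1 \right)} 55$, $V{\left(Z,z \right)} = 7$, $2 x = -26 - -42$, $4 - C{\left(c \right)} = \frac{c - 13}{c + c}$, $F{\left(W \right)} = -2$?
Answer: $-247$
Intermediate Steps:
$C{\left(c \right)} = 4 - \frac{-13 + c}{2 c}$ ($C{\left(c \right)} = 4 - \frac{c - 13}{c + c} = 4 - \frac{-13 + c}{2 c}$)
$x = 8$ ($x = \frac{-26 - -42}{2} = \frac{-26 + 42}{2} = \frac{1}{2} \cdot 16 = 8$)
$D{\left(M \right)} = 57$ ($D{\left(M \right)} = 49 + 8 = 57$)
$q = -304$ ($q = 3 - \left(-78 + 7 \cdot 55\right) = 3 - \left(-78 + 385\right) = 3 - 307 = -304$)
$D{\left(C{\left(F{\left(-2 \right)} \right)} \right)} + q = 57 - 304 = -247$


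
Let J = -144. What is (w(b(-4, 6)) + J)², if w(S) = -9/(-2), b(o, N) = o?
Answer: 77841/4 ≈ 19460.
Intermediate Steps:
w(S) = 9/2 (w(S) = -9*(-½) = 9/2)
(w(b(-4, 6)) + J)² = (9/2 - 144)² = (-279/2)² = 77841/4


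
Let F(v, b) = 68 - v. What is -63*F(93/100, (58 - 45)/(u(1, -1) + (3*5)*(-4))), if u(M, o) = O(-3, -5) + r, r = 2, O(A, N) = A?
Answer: -422541/100 ≈ -4225.4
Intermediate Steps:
u(M, o) = -1 (u(M, o) = -3 + 2 = -1)
-63*F(93/100, (58 - 45)/(u(1, -1) + (3*5)*(-4))) = -63*(68 - 93/100) = -63*6707/100 = -422541/100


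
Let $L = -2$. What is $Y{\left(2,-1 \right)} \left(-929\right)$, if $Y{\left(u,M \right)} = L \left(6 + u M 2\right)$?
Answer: $3716$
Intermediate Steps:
$Y{\left(u,M \right)} = -12 - 4 M u$ ($Y{\left(u,M \right)} = - 2 \left(6 + u M 2\right) = - 2 \left(6 + M u 2\right) = - 2 \left(6 + 2 M u\right) = -12 - 4 M u$)
$Y{\left(2,-1 \right)} \left(-929\right) = \left(-12 - \left(-4\right) 2\right) \left(-929\right) = \left(-12 + 8\right) \left(-929\right) = \left(-4\right) \left(-929\right) = 3716$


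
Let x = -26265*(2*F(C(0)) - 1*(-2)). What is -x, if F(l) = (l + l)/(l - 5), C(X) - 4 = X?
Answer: -367710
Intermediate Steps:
C(X) = 4 + X
F(l) = 2*l/(-5 + l) (F(l) = (2*l)/(-5 + l) = 2*l/(-5 + l))
x = 367710 (x = -26265*(2*(2*(4 + 0)/(-5 + (4 + 0))) - 1*(-2)) = -26265*(2*(2*4/(-5 + 4)) + 2) = -26265*(2*(2*4/(-1)) + 2) = -26265*(2*(2*4*(-1)) + 2) = -26265*(2*(-8) + 2) = -26265*(-16 + 2) = -26265*(-14) = 367710)
-x = -1*367710 = -367710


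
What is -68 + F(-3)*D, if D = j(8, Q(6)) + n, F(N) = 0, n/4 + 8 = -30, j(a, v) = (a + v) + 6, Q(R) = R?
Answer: -68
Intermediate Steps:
j(a, v) = 6 + a + v
n = -152 (n = -32 + 4*(-30) = -32 - 120 = -152)
D = -132 (D = (6 + 8 + 6) - 152 = 20 - 152 = -132)
-68 + F(-3)*D = -68 + 0*(-132) = -68 + 0 = -68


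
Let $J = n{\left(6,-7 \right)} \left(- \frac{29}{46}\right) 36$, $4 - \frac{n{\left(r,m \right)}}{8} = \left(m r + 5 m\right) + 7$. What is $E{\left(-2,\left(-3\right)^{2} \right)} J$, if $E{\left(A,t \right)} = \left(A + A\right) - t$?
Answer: $\frac{4017312}{23} \approx 1.7467 \cdot 10^{5}$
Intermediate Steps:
$n{\left(r,m \right)} = -24 - 40 m - 8 m r$ ($n{\left(r,m \right)} = 32 - 8 \left(\left(m r + 5 m\right) + 7\right) = 32 - 8 \left(\left(5 m + m r\right) + 7\right) = 32 - 8 \left(7 + 5 m + m r\right) = 32 - \left(56 + 40 m + 8 m r\right) = -24 - 40 m - 8 m r$)
$E{\left(A,t \right)} = - t + 2 A$ ($E{\left(A,t \right)} = 2 A - t = - t + 2 A$)
$J = - \frac{309024}{23}$ ($J = \left(-24 - -280 - \left(-56\right) 6\right) \left(- \frac{29}{46}\right) 36 = \left(-24 + 280 + 336\right) \left(\left(-29\right) \frac{1}{46}\right) 36 = 592 \left(- \frac{29}{46}\right) 36 = \left(- \frac{8584}{23}\right) 36 = - \frac{309024}{23} \approx -13436.0$)
$E{\left(-2,\left(-3\right)^{2} \right)} J = \left(- \left(-3\right)^{2} + 2 \left(-2\right)\right) \left(- \frac{309024}{23}\right) = \left(\left(-1\right) 9 - 4\right) \left(- \frac{309024}{23}\right) = \left(-9 - 4\right) \left(- \frac{309024}{23}\right) = \left(-13\right) \left(- \frac{309024}{23}\right) = \frac{4017312}{23}$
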